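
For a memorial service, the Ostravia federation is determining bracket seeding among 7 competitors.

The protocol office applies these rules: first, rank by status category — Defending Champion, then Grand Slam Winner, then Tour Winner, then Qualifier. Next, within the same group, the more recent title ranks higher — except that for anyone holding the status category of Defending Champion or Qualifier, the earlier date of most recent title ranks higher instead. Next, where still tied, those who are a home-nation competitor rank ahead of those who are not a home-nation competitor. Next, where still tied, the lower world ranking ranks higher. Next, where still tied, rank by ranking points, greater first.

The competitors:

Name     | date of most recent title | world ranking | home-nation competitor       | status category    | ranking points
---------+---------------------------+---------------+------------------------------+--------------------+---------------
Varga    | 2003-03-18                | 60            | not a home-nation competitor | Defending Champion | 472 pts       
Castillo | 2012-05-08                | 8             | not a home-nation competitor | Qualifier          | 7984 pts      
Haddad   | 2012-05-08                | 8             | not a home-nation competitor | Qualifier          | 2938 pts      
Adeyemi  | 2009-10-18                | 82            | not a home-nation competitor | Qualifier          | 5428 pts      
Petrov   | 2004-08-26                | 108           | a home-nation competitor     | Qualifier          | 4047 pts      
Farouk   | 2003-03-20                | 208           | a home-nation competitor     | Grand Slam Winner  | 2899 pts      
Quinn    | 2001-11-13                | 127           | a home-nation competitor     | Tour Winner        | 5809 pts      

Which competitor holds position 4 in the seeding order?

Petrov

By status category: Varga (Defending Champion); then Farouk (Grand Slam Winner); then Quinn (Tour Winner); then Petrov, Adeyemi, Castillo and Haddad (Qualifier).
Among Petrov, Adeyemi, Castillo and Haddad, by date of most recent title (earlier first) (reversed rule for this group): Petrov (2004-08-26) before Adeyemi (2009-10-18) before Castillo and Haddad (2012-05-08).
Castillo and Haddad are each not a home-nation competitor, so the next rule applies.
Castillo and Haddad both have world ranking 8, so the next rule applies.
Among Castillo and Haddad, by ranking points (higher first): Castillo (7984 pts) before Haddad (2938 pts).
Order: Varga, Farouk, Quinn, Petrov, Adeyemi, Castillo, Haddad.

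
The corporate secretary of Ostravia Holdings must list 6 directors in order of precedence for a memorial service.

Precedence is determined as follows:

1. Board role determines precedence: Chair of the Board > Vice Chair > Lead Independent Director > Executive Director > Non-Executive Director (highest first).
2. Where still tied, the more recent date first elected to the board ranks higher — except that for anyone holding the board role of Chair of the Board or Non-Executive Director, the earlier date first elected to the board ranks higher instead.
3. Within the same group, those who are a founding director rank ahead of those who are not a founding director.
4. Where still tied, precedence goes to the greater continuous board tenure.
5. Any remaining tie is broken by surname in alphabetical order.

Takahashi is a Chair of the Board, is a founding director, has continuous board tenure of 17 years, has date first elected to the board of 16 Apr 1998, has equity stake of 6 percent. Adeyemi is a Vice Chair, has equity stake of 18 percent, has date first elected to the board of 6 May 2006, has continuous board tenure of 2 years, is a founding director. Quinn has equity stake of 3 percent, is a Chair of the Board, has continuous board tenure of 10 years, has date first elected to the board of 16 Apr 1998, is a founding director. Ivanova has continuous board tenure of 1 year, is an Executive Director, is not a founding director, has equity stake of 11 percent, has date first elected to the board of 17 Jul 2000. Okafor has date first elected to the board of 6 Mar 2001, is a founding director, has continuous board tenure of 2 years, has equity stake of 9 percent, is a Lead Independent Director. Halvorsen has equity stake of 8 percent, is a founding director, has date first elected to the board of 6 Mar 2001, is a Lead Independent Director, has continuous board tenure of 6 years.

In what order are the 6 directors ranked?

By board role: Takahashi and Quinn (Chair of the Board); then Adeyemi (Vice Chair); then Halvorsen and Okafor (Lead Independent Director); then Ivanova (Executive Director).
Takahashi and Quinn both have date first elected to the board 16 Apr 1998, so the next rule applies.
Takahashi and Quinn are each a founding director, so the next rule applies.
Among Takahashi and Quinn, by continuous board tenure (higher first): Takahashi (17 years) before Quinn (10 years).
Halvorsen and Okafor both have date first elected to the board 6 Mar 2001, so the next rule applies.
Halvorsen and Okafor are each a founding director, so the next rule applies.
Among Halvorsen and Okafor, by continuous board tenure (higher first): Halvorsen (6 years) before Okafor (2 years).
Full order: Takahashi, Quinn, Adeyemi, Halvorsen, Okafor, Ivanova.

Takahashi, Quinn, Adeyemi, Halvorsen, Okafor, Ivanova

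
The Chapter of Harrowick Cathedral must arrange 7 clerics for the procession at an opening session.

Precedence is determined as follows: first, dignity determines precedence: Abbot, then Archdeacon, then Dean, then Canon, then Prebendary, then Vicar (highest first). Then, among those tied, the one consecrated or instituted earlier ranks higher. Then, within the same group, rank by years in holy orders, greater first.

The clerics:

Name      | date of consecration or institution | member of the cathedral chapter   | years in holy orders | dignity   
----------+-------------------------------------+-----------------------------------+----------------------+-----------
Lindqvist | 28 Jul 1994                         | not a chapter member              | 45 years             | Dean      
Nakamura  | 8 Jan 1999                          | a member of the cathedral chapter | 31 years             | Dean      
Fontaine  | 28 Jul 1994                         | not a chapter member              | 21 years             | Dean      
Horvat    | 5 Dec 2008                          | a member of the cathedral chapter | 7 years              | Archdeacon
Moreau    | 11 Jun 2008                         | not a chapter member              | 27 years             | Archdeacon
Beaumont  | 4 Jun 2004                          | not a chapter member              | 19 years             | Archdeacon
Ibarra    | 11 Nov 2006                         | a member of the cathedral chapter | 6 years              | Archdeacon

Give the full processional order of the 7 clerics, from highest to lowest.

By dignity: Beaumont, Ibarra, Moreau and Horvat (Archdeacon); then Lindqvist, Fontaine and Nakamura (Dean).
Among Beaumont, Ibarra, Moreau and Horvat, by date of consecration or institution (earlier first): Beaumont (4 Jun 2004) before Ibarra (11 Nov 2006) before Moreau (11 Jun 2008) before Horvat (5 Dec 2008).
Among Lindqvist, Fontaine and Nakamura, by date of consecration or institution (earlier first): Lindqvist and Fontaine (28 Jul 1994) before Nakamura (8 Jan 1999).
Among Lindqvist and Fontaine, by years in holy orders (higher first): Lindqvist (45 years) before Fontaine (21 years).
Full order: Beaumont, Ibarra, Moreau, Horvat, Lindqvist, Fontaine, Nakamura.

Beaumont, Ibarra, Moreau, Horvat, Lindqvist, Fontaine, Nakamura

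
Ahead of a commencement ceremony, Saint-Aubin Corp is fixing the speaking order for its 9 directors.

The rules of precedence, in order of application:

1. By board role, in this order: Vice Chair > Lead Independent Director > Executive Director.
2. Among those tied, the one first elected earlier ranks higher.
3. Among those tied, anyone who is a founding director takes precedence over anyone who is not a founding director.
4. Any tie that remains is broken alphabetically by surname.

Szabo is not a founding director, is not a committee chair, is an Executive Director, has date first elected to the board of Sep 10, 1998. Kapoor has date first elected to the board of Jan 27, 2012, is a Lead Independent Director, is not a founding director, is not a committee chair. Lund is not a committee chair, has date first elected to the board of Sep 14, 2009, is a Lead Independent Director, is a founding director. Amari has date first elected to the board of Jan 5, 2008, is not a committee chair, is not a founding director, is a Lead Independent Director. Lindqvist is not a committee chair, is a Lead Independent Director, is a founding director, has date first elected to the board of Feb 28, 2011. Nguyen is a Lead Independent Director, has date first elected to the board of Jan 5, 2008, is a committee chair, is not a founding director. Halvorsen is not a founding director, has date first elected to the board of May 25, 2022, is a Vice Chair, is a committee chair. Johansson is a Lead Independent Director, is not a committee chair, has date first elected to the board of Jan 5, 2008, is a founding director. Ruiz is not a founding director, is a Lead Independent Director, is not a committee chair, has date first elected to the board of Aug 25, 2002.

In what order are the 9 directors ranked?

Halvorsen, Ruiz, Johansson, Amari, Nguyen, Lund, Lindqvist, Kapoor, Szabo

By board role: Halvorsen (Vice Chair); then Ruiz, Johansson, Amari, Nguyen, Lund, Lindqvist and Kapoor (Lead Independent Director); then Szabo (Executive Director).
Among Ruiz, Johansson, Amari, Nguyen, Lund, Lindqvist and Kapoor, by date first elected to the board (earlier first): Ruiz (Aug 25, 2002) before Johansson, Amari and Nguyen (Jan 5, 2008) before Lund (Sep 14, 2009) before Lindqvist (Feb 28, 2011) before Kapoor (Jan 27, 2012).
Among Johansson, Amari and Nguyen, a founding director before not a founding director: Johansson (a founding director) before Amari and Nguyen (not a founding director).
Among Amari and Nguyen, alphabetically by surname: Amari before Nguyen.
Full order: Halvorsen, Ruiz, Johansson, Amari, Nguyen, Lund, Lindqvist, Kapoor, Szabo.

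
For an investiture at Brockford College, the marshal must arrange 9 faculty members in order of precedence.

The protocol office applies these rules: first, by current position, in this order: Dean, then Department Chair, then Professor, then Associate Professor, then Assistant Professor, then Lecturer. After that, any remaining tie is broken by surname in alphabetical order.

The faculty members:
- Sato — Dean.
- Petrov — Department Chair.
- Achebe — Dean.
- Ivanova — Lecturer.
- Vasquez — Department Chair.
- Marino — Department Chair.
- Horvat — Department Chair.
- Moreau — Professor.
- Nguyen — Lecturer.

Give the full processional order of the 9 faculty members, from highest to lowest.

Achebe, Sato, Horvat, Marino, Petrov, Vasquez, Moreau, Ivanova, Nguyen

By current position: Achebe and Sato (Dean); then Horvat, Marino, Petrov and Vasquez (Department Chair); then Moreau (Professor); then Ivanova and Nguyen (Lecturer).
Among Achebe and Sato, alphabetically by surname: Achebe before Sato.
Among Horvat, Marino, Petrov and Vasquez, alphabetically by surname: Horvat before Marino before Petrov before Vasquez.
Among Ivanova and Nguyen, alphabetically by surname: Ivanova before Nguyen.
Full order: Achebe, Sato, Horvat, Marino, Petrov, Vasquez, Moreau, Ivanova, Nguyen.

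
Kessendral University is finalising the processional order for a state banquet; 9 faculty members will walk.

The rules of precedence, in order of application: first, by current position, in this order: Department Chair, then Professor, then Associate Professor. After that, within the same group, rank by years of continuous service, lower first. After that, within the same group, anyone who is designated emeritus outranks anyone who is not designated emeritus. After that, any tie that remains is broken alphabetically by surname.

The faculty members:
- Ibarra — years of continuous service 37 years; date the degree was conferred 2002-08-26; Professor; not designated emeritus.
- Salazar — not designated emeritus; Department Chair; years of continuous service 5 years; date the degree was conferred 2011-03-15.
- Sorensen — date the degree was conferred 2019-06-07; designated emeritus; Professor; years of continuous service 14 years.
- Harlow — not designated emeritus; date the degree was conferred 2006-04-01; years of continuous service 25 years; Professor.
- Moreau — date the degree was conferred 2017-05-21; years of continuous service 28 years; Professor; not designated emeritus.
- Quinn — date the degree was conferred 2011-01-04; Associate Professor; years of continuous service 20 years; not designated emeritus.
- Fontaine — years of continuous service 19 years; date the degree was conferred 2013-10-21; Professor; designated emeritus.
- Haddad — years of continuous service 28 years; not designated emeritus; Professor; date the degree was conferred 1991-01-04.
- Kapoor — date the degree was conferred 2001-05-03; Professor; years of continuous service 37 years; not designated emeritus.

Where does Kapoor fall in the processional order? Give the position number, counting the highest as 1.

8

By current position: Salazar (Department Chair); then Sorensen, Fontaine, Harlow, Haddad, Moreau, Ibarra and Kapoor (Professor); then Quinn (Associate Professor).
Among Sorensen, Fontaine, Harlow, Haddad, Moreau, Ibarra and Kapoor, by years of continuous service (lower first): Sorensen (14 years) before Fontaine (19 years) before Harlow (25 years) before Haddad and Moreau (28 years) before Ibarra and Kapoor (37 years).
Haddad and Moreau are each not designated emeritus, so the next rule applies.
Among Haddad and Moreau, alphabetically by surname: Haddad before Moreau.
Ibarra and Kapoor are each not designated emeritus, so the next rule applies.
Among Ibarra and Kapoor, alphabetically by surname: Ibarra before Kapoor.
Order: Salazar, Sorensen, Fontaine, Harlow, Haddad, Moreau, Ibarra, Kapoor, Quinn. So position 8.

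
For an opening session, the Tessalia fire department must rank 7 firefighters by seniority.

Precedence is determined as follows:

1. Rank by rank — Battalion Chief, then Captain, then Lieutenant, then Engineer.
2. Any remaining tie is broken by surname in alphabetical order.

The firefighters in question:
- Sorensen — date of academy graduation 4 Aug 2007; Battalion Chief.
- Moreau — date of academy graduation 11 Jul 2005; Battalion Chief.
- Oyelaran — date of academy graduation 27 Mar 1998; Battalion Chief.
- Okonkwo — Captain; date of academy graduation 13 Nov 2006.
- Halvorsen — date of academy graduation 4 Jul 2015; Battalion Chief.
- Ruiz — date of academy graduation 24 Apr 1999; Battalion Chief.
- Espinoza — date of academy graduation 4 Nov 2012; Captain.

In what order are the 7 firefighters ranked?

Halvorsen, Moreau, Oyelaran, Ruiz, Sorensen, Espinoza, Okonkwo

By rank: Halvorsen, Moreau, Oyelaran, Ruiz and Sorensen (Battalion Chief); then Espinoza and Okonkwo (Captain).
Among Halvorsen, Moreau, Oyelaran, Ruiz and Sorensen, alphabetically by surname: Halvorsen before Moreau before Oyelaran before Ruiz before Sorensen.
Among Espinoza and Okonkwo, alphabetically by surname: Espinoza before Okonkwo.
Full order: Halvorsen, Moreau, Oyelaran, Ruiz, Sorensen, Espinoza, Okonkwo.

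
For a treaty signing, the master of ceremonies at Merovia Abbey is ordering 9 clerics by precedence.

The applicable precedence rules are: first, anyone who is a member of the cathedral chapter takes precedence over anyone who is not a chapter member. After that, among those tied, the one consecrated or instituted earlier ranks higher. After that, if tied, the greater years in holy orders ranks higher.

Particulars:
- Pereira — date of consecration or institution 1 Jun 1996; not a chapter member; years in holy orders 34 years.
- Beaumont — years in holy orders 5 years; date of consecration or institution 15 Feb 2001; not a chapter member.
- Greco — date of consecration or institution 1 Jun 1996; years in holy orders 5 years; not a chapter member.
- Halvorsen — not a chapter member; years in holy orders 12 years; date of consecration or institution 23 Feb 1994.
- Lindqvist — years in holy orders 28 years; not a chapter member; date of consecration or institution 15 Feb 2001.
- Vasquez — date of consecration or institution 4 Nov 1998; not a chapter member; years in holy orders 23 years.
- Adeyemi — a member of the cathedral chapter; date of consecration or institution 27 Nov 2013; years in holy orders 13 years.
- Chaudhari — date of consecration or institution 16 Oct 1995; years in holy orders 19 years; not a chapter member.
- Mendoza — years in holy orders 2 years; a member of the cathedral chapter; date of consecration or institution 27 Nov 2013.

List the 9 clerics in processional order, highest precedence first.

Adeyemi, Mendoza, Halvorsen, Chaudhari, Pereira, Greco, Vasquez, Lindqvist, Beaumont

By the first rule: Adeyemi and Mendoza (both a member of the cathedral chapter); then Halvorsen, Chaudhari, Pereira, Greco, Vasquez, Lindqvist and Beaumont (each not a chapter member).
Adeyemi and Mendoza both have date of consecration or institution 27 Nov 2013, so the next rule applies.
Among Adeyemi and Mendoza, by years in holy orders (higher first): Adeyemi (13 years) before Mendoza (2 years).
Among Halvorsen, Chaudhari, Pereira, Greco, Vasquez, Lindqvist and Beaumont, by date of consecration or institution (earlier first): Halvorsen (23 Feb 1994) before Chaudhari (16 Oct 1995) before Pereira and Greco (1 Jun 1996) before Vasquez (4 Nov 1998) before Lindqvist and Beaumont (15 Feb 2001).
Among Pereira and Greco, by years in holy orders (higher first): Pereira (34 years) before Greco (5 years).
Among Lindqvist and Beaumont, by years in holy orders (higher first): Lindqvist (28 years) before Beaumont (5 years).
Full order: Adeyemi, Mendoza, Halvorsen, Chaudhari, Pereira, Greco, Vasquez, Lindqvist, Beaumont.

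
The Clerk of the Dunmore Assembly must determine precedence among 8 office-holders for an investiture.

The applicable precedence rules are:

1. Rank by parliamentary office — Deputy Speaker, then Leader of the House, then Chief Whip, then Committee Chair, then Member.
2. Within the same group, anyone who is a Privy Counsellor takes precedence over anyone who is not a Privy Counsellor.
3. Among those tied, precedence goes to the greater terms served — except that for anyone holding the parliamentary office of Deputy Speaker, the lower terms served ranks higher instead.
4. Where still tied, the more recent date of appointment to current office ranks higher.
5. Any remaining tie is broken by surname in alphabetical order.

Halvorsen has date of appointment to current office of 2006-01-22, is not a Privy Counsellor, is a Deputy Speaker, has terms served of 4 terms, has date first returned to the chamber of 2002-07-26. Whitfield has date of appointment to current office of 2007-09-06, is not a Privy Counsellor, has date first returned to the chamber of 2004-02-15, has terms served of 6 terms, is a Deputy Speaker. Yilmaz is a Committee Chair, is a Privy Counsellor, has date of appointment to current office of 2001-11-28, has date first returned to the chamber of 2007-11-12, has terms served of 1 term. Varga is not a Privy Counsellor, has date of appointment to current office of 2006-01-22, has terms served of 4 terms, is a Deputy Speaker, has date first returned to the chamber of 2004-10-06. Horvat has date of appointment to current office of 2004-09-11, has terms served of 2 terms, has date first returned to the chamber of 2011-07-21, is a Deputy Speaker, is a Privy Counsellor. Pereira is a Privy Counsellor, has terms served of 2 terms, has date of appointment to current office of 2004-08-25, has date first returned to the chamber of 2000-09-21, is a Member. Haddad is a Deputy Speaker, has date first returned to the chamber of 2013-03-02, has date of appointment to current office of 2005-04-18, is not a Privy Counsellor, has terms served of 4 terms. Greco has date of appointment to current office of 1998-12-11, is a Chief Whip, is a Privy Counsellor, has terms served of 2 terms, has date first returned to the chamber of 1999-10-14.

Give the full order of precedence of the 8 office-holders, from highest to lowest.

By parliamentary office: Horvat, Halvorsen, Varga, Haddad and Whitfield (Deputy Speaker); then Greco (Chief Whip); then Yilmaz (Committee Chair); then Pereira (Member).
Among Horvat, Halvorsen, Varga, Haddad and Whitfield, a Privy Counsellor before not a Privy Counsellor: Horvat (a Privy Counsellor) before Halvorsen, Varga, Haddad and Whitfield (not a Privy Counsellor).
Among Halvorsen, Varga, Haddad and Whitfield, by terms served (lower first) (reversed rule for this group): Halvorsen, Varga and Haddad (4 terms) before Whitfield (6 terms).
Among Halvorsen, Varga and Haddad, by date of appointment to current office (later first): Halvorsen and Varga (2006-01-22) before Haddad (2005-04-18).
Among Halvorsen and Varga, alphabetically by surname: Halvorsen before Varga.
Full order: Horvat, Halvorsen, Varga, Haddad, Whitfield, Greco, Yilmaz, Pereira.

Horvat, Halvorsen, Varga, Haddad, Whitfield, Greco, Yilmaz, Pereira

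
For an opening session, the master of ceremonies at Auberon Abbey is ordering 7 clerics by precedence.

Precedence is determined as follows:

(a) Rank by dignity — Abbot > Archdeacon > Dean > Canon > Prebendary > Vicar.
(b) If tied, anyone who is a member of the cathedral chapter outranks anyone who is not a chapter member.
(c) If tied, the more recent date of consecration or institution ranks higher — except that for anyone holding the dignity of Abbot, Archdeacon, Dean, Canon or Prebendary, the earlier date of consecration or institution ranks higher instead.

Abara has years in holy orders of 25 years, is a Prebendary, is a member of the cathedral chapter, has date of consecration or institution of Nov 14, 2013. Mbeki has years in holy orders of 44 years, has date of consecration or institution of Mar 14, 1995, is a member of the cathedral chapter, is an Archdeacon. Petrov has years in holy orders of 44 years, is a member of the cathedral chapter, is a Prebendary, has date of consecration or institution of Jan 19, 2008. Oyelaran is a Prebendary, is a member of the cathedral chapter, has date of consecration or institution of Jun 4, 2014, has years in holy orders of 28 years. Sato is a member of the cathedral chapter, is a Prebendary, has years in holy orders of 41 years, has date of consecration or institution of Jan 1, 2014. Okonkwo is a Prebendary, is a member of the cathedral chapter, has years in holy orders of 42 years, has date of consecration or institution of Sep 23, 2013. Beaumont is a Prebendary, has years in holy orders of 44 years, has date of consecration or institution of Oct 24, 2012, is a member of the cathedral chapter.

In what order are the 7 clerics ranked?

Mbeki, Petrov, Beaumont, Okonkwo, Abara, Sato, Oyelaran

By dignity: Mbeki (Archdeacon); then Petrov, Beaumont, Okonkwo, Abara, Sato and Oyelaran (Prebendary).
Petrov, Beaumont, Okonkwo, Abara, Sato and Oyelaran are each a member of the cathedral chapter, so the next rule applies.
Among Petrov, Beaumont, Okonkwo, Abara, Sato and Oyelaran, by date of consecration or institution (earlier first) (reversed rule for this group): Petrov (Jan 19, 2008) before Beaumont (Oct 24, 2012) before Okonkwo (Sep 23, 2013) before Abara (Nov 14, 2013) before Sato (Jan 1, 2014) before Oyelaran (Jun 4, 2014).
Full order: Mbeki, Petrov, Beaumont, Okonkwo, Abara, Sato, Oyelaran.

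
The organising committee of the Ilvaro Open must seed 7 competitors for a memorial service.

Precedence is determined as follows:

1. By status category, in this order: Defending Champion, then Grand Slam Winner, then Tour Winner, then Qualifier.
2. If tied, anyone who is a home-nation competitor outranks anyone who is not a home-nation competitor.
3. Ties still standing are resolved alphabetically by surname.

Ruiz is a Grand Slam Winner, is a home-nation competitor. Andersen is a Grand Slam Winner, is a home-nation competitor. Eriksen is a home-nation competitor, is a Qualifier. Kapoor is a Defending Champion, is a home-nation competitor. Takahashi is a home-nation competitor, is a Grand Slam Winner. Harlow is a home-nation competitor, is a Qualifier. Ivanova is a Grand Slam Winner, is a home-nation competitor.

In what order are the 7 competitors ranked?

Kapoor, Andersen, Ivanova, Ruiz, Takahashi, Eriksen, Harlow

By status category: Kapoor (Defending Champion); then Andersen, Ivanova, Ruiz and Takahashi (Grand Slam Winner); then Eriksen and Harlow (Qualifier).
Andersen, Ivanova, Ruiz and Takahashi are each a home-nation competitor, so the next rule applies.
Among Andersen, Ivanova, Ruiz and Takahashi, alphabetically by surname: Andersen before Ivanova before Ruiz before Takahashi.
Eriksen and Harlow are each a home-nation competitor, so the next rule applies.
Among Eriksen and Harlow, alphabetically by surname: Eriksen before Harlow.
Full order: Kapoor, Andersen, Ivanova, Ruiz, Takahashi, Eriksen, Harlow.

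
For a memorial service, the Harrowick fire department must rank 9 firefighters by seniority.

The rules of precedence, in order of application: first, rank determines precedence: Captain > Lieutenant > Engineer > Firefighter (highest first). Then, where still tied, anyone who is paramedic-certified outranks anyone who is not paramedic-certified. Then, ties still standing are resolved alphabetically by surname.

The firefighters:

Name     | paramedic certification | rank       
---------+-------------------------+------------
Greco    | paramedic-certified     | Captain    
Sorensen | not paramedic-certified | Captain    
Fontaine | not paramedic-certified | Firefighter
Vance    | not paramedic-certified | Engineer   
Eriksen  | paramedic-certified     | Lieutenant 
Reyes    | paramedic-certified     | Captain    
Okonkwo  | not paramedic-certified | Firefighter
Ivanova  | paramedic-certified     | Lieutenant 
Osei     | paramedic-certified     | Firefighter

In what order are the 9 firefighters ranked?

Greco, Reyes, Sorensen, Eriksen, Ivanova, Vance, Osei, Fontaine, Okonkwo

By rank: Greco, Reyes and Sorensen (Captain); then Eriksen and Ivanova (Lieutenant); then Vance (Engineer); then Osei, Fontaine and Okonkwo (Firefighter).
Among Greco, Reyes and Sorensen, paramedic-certified before not paramedic-certified: Greco and Reyes (paramedic-certified) before Sorensen (not paramedic-certified).
Among Greco and Reyes, alphabetically by surname: Greco before Reyes.
Eriksen and Ivanova are each paramedic-certified, so the next rule applies.
Among Eriksen and Ivanova, alphabetically by surname: Eriksen before Ivanova.
Among Osei, Fontaine and Okonkwo, paramedic-certified before not paramedic-certified: Osei (paramedic-certified) before Fontaine and Okonkwo (not paramedic-certified).
Among Fontaine and Okonkwo, alphabetically by surname: Fontaine before Okonkwo.
Full order: Greco, Reyes, Sorensen, Eriksen, Ivanova, Vance, Osei, Fontaine, Okonkwo.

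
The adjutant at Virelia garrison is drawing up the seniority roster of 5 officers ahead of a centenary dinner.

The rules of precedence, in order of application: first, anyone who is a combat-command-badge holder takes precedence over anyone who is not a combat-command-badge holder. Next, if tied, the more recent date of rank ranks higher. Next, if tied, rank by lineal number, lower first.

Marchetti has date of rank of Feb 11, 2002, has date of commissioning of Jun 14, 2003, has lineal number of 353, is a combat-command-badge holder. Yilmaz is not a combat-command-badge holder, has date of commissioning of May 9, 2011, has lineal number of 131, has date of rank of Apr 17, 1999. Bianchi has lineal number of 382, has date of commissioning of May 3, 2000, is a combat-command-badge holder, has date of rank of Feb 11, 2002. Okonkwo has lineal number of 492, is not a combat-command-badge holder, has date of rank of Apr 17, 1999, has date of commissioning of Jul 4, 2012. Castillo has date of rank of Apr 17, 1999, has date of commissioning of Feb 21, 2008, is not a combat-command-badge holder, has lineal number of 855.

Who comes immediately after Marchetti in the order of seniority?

By the first rule: Marchetti and Bianchi (both a combat-command-badge holder); then Yilmaz, Okonkwo and Castillo (each not a combat-command-badge holder).
Marchetti and Bianchi both have date of rank Feb 11, 2002, so the next rule applies.
Among Marchetti and Bianchi, by lineal number (lower first): Marchetti (353) before Bianchi (382).
Yilmaz, Okonkwo and Castillo all have date of rank Apr 17, 1999, so the next rule applies.
Among Yilmaz, Okonkwo and Castillo, by lineal number (lower first): Yilmaz (131) before Okonkwo (492) before Castillo (855).
Order: Marchetti, Bianchi, Yilmaz, Okonkwo, Castillo.

Bianchi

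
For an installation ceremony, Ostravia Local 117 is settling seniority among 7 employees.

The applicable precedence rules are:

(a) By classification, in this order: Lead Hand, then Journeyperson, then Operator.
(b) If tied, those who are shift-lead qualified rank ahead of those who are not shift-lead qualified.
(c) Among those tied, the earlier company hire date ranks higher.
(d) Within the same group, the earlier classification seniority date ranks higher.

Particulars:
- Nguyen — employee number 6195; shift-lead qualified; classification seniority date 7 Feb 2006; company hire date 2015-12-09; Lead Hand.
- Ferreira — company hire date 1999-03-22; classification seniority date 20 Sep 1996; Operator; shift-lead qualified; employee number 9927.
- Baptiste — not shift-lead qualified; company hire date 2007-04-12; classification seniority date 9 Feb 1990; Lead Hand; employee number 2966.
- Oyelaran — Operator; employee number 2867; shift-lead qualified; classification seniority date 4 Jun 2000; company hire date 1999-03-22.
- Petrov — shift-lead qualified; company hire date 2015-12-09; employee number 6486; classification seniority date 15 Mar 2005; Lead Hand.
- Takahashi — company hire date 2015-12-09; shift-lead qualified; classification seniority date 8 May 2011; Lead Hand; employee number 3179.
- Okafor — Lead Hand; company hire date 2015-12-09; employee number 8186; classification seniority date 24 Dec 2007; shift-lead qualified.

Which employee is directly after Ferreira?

Oyelaran

By classification: Petrov, Nguyen, Okafor, Takahashi and Baptiste (Lead Hand); then Ferreira and Oyelaran (Operator).
Among Petrov, Nguyen, Okafor, Takahashi and Baptiste, shift-lead qualified before not shift-lead qualified: Petrov, Nguyen, Okafor and Takahashi (shift-lead qualified) before Baptiste (not shift-lead qualified).
Petrov, Nguyen, Okafor and Takahashi all have company hire date 2015-12-09, so the next rule applies.
Among Petrov, Nguyen, Okafor and Takahashi, by classification seniority date (earlier first): Petrov (15 Mar 2005) before Nguyen (7 Feb 2006) before Okafor (24 Dec 2007) before Takahashi (8 May 2011).
Ferreira and Oyelaran are each shift-lead qualified, so the next rule applies.
Ferreira and Oyelaran both have company hire date 1999-03-22, so the next rule applies.
Among Ferreira and Oyelaran, by classification seniority date (earlier first): Ferreira (20 Sep 1996) before Oyelaran (4 Jun 2000).
Order: Petrov, Nguyen, Okafor, Takahashi, Baptiste, Ferreira, Oyelaran.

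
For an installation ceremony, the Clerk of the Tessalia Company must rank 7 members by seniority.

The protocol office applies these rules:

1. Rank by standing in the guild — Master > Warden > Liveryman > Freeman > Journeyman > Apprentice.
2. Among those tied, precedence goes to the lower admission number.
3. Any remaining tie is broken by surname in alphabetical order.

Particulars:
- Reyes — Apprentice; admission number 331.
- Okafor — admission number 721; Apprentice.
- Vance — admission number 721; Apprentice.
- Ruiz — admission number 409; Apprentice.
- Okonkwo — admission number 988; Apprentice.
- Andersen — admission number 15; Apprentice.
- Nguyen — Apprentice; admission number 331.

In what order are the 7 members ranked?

By standing in the guild: Andersen, Nguyen, Reyes, Ruiz, Okafor, Vance and Okonkwo (Apprentice).
Among Andersen, Nguyen, Reyes, Ruiz, Okafor, Vance and Okonkwo, by admission number (lower first): Andersen (15) before Nguyen and Reyes (331) before Ruiz (409) before Okafor and Vance (721) before Okonkwo (988).
Among Nguyen and Reyes, alphabetically by surname: Nguyen before Reyes.
Among Okafor and Vance, alphabetically by surname: Okafor before Vance.
Full order: Andersen, Nguyen, Reyes, Ruiz, Okafor, Vance, Okonkwo.

Andersen, Nguyen, Reyes, Ruiz, Okafor, Vance, Okonkwo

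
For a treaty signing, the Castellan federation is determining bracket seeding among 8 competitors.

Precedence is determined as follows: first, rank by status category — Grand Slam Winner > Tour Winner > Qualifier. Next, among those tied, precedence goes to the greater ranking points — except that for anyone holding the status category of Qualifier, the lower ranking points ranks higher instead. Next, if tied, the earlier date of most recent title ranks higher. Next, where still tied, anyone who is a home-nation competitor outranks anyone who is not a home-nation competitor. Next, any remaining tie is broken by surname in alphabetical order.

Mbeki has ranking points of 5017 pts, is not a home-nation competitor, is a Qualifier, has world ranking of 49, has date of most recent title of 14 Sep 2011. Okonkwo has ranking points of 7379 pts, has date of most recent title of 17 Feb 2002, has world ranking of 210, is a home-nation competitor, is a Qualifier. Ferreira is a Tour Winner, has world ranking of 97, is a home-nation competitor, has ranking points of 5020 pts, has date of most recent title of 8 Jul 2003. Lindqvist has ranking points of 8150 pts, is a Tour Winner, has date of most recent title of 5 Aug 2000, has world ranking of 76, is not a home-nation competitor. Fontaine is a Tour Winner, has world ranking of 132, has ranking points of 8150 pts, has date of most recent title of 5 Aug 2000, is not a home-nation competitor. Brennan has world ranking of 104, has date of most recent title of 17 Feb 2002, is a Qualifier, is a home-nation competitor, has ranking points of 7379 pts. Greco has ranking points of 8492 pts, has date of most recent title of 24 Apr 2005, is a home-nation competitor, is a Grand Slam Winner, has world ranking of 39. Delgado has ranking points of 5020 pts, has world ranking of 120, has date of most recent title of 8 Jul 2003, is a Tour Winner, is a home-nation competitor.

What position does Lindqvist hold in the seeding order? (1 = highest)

3

By status category: Greco (Grand Slam Winner); then Fontaine, Lindqvist, Delgado and Ferreira (Tour Winner); then Mbeki, Brennan and Okonkwo (Qualifier).
Among Fontaine, Lindqvist, Delgado and Ferreira, by ranking points (higher first): Fontaine and Lindqvist (8150 pts) before Delgado and Ferreira (5020 pts).
Fontaine and Lindqvist both have date of most recent title 5 Aug 2000, so the next rule applies.
Fontaine and Lindqvist are each not a home-nation competitor, so the next rule applies.
Among Fontaine and Lindqvist, alphabetically by surname: Fontaine before Lindqvist.
Delgado and Ferreira both have date of most recent title 8 Jul 2003, so the next rule applies.
Delgado and Ferreira are each a home-nation competitor, so the next rule applies.
Among Delgado and Ferreira, alphabetically by surname: Delgado before Ferreira.
Among Mbeki, Brennan and Okonkwo, by ranking points (lower first) (reversed rule for this group): Mbeki (5017 pts) before Brennan and Okonkwo (7379 pts).
Brennan and Okonkwo both have date of most recent title 17 Feb 2002, so the next rule applies.
Brennan and Okonkwo are each a home-nation competitor, so the next rule applies.
Among Brennan and Okonkwo, alphabetically by surname: Brennan before Okonkwo.
Order: Greco, Fontaine, Lindqvist, Delgado, Ferreira, Mbeki, Brennan, Okonkwo. So position 3.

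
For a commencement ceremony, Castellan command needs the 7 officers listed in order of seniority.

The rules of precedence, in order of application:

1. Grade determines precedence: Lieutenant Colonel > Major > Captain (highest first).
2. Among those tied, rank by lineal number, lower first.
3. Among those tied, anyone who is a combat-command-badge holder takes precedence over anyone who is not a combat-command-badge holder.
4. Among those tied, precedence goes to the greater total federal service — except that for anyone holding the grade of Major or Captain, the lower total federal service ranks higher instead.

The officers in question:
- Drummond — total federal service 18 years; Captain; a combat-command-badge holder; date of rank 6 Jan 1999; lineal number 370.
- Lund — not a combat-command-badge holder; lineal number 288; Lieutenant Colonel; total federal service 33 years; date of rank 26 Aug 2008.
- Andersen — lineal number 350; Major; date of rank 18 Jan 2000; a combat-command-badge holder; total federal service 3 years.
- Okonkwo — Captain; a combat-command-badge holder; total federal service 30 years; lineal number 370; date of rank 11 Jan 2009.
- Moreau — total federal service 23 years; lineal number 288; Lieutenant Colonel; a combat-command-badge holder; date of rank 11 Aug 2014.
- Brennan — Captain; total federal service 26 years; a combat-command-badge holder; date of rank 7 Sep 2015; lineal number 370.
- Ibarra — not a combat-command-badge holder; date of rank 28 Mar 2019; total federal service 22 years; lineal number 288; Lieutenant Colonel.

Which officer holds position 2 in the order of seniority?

By grade: Moreau, Lund and Ibarra (Lieutenant Colonel); then Andersen (Major); then Drummond, Brennan and Okonkwo (Captain).
Moreau, Lund and Ibarra all have lineal number 288, so the next rule applies.
Among Moreau, Lund and Ibarra, a combat-command-badge holder before not a combat-command-badge holder: Moreau (a combat-command-badge holder) before Lund and Ibarra (not a combat-command-badge holder).
Among Lund and Ibarra, by total federal service (higher first): Lund (33 years) before Ibarra (22 years).
Drummond, Brennan and Okonkwo all have lineal number 370, so the next rule applies.
Drummond, Brennan and Okonkwo are each a combat-command-badge holder, so the next rule applies.
Among Drummond, Brennan and Okonkwo, by total federal service (lower first) (reversed rule for this group): Drummond (18 years) before Brennan (26 years) before Okonkwo (30 years).
Order: Moreau, Lund, Ibarra, Andersen, Drummond, Brennan, Okonkwo.

Lund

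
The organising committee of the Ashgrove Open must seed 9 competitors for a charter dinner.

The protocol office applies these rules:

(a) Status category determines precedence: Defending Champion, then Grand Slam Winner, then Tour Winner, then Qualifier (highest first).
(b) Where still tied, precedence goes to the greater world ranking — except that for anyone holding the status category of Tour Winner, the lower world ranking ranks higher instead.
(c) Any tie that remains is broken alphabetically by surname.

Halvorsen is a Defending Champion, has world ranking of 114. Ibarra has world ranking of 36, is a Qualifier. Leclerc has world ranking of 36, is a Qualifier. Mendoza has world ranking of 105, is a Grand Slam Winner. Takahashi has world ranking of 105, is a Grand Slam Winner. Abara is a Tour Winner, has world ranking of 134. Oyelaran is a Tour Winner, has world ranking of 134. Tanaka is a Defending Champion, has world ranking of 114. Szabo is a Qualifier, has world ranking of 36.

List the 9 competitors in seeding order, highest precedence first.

By status category: Halvorsen and Tanaka (Defending Champion); then Mendoza and Takahashi (Grand Slam Winner); then Abara and Oyelaran (Tour Winner); then Ibarra, Leclerc and Szabo (Qualifier).
Halvorsen and Tanaka both have world ranking 114, so the next rule applies.
Among Halvorsen and Tanaka, alphabetically by surname: Halvorsen before Tanaka.
Mendoza and Takahashi both have world ranking 105, so the next rule applies.
Among Mendoza and Takahashi, alphabetically by surname: Mendoza before Takahashi.
Abara and Oyelaran both have world ranking 134, so the next rule applies.
Among Abara and Oyelaran, alphabetically by surname: Abara before Oyelaran.
Ibarra, Leclerc and Szabo all have world ranking 36, so the next rule applies.
Among Ibarra, Leclerc and Szabo, alphabetically by surname: Ibarra before Leclerc before Szabo.
Full order: Halvorsen, Tanaka, Mendoza, Takahashi, Abara, Oyelaran, Ibarra, Leclerc, Szabo.

Halvorsen, Tanaka, Mendoza, Takahashi, Abara, Oyelaran, Ibarra, Leclerc, Szabo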